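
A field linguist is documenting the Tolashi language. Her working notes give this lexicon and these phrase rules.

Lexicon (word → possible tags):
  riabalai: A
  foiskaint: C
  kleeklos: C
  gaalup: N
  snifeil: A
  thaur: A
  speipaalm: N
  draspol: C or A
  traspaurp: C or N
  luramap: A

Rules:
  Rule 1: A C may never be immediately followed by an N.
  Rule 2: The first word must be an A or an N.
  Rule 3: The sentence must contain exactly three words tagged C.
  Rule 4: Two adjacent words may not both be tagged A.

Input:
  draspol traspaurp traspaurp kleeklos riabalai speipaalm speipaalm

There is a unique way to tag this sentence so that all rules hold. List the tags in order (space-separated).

Candidates per position — 1:draspol {C,A}; 2:traspaurp {C,N}; 3:traspaurp {C,N}; 4:kleeklos {C}; 5:riabalai {A}; 6:speipaalm {N}; 7:speipaalm {N}.
Position 1: C is ruled out by rule 2; that leaves A.
Position 2: N is ruled out by rule 3; that leaves C.
Position 3: N is ruled out by rule 1; that leaves C.
The unique satisfying tagging is: A C C C A N N.
Check: rule 1 ok; rule 2 ok; rule 3 ok; rule 4 ok.

A C C C A N N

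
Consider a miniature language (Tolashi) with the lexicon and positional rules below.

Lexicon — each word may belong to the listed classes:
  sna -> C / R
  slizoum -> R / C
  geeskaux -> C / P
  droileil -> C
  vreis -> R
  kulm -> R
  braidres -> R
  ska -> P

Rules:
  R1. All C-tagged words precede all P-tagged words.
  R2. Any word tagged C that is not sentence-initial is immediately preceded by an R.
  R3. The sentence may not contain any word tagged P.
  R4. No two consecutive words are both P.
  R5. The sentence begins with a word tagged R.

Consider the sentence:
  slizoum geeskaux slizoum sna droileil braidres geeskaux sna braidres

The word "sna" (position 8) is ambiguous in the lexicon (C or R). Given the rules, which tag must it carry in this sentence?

R

Candidates per position — 1:slizoum {R,C}; 2:geeskaux {C,P}; 3:slizoum {R,C}; 4:sna {C,R}; 5:droileil {C}; 6:braidres {R}; 7:geeskaux {C,P}; 8:sna {C,R}; 9:braidres {R}.
Position 1: C is ruled out by rule 5; that leaves R.
Position 2: P is ruled out by rule 1; that leaves C.
Position 3: C is ruled out by rule 2; that leaves R.
Position 4: C is ruled out by rule 2; that leaves R.
Position 7: P is ruled out by rule 3; that leaves C.
Position 8: C is ruled out by rule 2; that leaves R.
So the tagging must be: R C R R C R C R R.
Checking: rule 1 ✓; rule 2 ✓; rule 3 ✓; rule 4 ✓; rule 5 ✓.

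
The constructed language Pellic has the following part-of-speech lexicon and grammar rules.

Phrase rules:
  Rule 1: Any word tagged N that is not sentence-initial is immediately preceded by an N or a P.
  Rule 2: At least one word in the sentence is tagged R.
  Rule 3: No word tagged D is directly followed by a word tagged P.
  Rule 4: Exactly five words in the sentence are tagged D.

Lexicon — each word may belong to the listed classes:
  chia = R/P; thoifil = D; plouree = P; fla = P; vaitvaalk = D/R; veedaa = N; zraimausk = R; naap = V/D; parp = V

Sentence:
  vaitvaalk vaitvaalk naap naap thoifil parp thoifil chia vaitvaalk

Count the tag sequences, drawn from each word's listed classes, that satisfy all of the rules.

10

Candidates per position — 1:vaitvaalk {D,R}; 2:vaitvaalk {D,R}; 3:naap {V,D}; 4:naap {V,D}; 5:thoifil {D}; 6:parp {V}; 7:thoifil {D}; 8:chia {R,P}; 9:vaitvaalk {D,R}.
There are 64 candidate sequences in total.
Checking each against the rules leaves 10 sequences.
Count = 10.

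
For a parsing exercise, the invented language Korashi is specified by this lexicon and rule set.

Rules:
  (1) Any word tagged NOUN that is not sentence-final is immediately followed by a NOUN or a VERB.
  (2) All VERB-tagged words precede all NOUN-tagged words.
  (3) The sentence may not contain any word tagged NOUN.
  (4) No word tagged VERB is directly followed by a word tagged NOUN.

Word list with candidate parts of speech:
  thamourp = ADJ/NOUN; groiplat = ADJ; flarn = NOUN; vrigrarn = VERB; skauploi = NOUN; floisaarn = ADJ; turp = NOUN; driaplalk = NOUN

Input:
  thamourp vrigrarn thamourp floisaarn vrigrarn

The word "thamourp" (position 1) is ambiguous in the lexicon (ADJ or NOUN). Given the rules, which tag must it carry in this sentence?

Candidates per position — 1:thamourp {ADJ,NOUN}; 2:vrigrarn {VERB}; 3:thamourp {ADJ,NOUN}; 4:floisaarn {ADJ}; 5:vrigrarn {VERB}.
At position 1, choosing NOUN makes rule 2 impossible to satisfy; hence ADJ.
At position 3, choosing NOUN makes rule 1 impossible to satisfy; hence ADJ.
The only consistent sequence is: ADJ VERB ADJ ADJ VERB.
Check: rule 1 holds; rule 2 holds; rule 3 holds; rule 4 holds.

ADJ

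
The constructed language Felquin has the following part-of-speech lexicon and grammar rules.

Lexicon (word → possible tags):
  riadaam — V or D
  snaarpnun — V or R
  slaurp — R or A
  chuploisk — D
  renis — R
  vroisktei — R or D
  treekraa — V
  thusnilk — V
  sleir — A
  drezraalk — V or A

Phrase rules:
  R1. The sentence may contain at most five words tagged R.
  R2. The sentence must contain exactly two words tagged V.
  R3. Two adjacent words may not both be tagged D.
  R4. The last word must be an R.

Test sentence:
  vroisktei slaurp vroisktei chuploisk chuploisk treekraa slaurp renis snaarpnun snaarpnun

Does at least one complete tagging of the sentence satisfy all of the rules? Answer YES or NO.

Candidates per position — 1:vroisktei {R,D}; 2:slaurp {R,A}; 3:vroisktei {R,D}; 4:chuploisk {D}; 5:chuploisk {D}; 6:treekraa {V}; 7:slaurp {R,A}; 8:renis {R}; 9:snaarpnun {V,R}; 10:snaarpnun {V,R}.
Rule 3 cannot be satisfied by any choice of tags from the lexicon.
So there is no consistent tagging.

NO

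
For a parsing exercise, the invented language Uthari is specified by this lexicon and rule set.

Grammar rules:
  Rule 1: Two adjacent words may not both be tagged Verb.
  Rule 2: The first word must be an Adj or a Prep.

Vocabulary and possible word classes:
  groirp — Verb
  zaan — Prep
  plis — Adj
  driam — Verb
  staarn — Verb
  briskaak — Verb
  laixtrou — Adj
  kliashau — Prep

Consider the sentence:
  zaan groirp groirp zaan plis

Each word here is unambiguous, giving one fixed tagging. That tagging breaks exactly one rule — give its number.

Fixed tagging: Prep Verb Verb Prep Adj.
Checking each rule: R1 ✗, R2 ✓.
Only rule 1 fails.

1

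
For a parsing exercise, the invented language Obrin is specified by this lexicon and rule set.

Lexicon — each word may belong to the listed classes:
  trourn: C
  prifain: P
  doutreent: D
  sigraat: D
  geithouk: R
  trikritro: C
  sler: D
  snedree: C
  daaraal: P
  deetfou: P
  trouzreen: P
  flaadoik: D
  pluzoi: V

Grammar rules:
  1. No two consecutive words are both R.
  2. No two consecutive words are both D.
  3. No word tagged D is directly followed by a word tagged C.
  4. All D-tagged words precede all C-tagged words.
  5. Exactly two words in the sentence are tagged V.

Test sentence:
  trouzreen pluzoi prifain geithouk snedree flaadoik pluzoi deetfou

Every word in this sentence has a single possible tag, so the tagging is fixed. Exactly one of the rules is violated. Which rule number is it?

Fixed tagging: P V P R C D V P.
Applying the rules: R1 ok, R2 ok, R3 ok, R4 fails, R5 ok.
Only rule 4 fails.

4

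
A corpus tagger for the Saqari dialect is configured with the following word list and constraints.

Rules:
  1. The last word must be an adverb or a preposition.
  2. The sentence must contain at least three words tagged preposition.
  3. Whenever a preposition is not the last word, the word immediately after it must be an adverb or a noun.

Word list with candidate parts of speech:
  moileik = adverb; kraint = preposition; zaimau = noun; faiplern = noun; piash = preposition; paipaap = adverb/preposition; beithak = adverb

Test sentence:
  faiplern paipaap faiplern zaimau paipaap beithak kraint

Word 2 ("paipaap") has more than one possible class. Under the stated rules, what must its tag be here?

Candidates per position — 1:faiplern {noun}; 2:paipaap {adverb,preposition}; 3:faiplern {noun}; 4:zaimau {noun}; 5:paipaap {adverb,preposition}; 6:beithak {adverb}; 7:kraint {preposition}.
Position 2: tagging it adverb would leave rule 2 unsatisfiable, so it must be preposition.
Position 5: tagging it adverb would leave rule 2 unsatisfiable, so it must be preposition.
So the tagging must be: noun preposition noun noun preposition adverb preposition.
Check: rule 1 ok; rule 2 ok; rule 3 ok.

preposition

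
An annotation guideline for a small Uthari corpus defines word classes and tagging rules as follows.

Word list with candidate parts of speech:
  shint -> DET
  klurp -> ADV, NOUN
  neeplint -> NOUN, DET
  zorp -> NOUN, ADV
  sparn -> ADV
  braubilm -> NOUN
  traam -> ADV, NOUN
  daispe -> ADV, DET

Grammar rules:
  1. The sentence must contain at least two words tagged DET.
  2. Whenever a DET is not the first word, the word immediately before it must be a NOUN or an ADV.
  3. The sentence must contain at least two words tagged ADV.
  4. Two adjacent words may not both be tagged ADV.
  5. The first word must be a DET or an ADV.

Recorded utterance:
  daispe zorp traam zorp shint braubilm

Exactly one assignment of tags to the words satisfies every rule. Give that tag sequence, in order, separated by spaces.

DET ADV NOUN ADV DET NOUN

Candidates per position — 1:daispe {ADV,DET}; 2:zorp {NOUN,ADV}; 3:traam {ADV,NOUN}; 4:zorp {NOUN,ADV}; 5:shint {DET}; 6:braubilm {NOUN}.
Position 1: ADV is ruled out by rule 1; that leaves DET.
The remaining ambiguous positions (2, 3, 4) are resolved jointly — only one combination satisfies every rule.
So the tagging must be: DET ADV NOUN ADV DET NOUN.
Check: rule 1 holds; rule 2 holds; rule 3 holds; rule 4 holds; rule 5 holds.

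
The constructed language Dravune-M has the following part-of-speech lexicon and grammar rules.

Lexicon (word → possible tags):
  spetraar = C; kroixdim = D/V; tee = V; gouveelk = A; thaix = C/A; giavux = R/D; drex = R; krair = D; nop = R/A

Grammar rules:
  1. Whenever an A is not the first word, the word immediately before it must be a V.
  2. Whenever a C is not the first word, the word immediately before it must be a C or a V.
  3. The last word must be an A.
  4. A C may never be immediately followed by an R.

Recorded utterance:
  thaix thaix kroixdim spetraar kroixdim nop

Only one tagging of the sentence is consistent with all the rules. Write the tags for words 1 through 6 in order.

C C V C V A

Candidates per position — 1:thaix {C,A}; 2:thaix {C,A}; 3:kroixdim {D,V}; 4:spetraar {C}; 5:kroixdim {D,V}; 6:nop {R,A}.
If word 2 were A, no tagging could satisfy rule 1; so word 2 is C.
If word 3 were D, no tagging could satisfy rule 2; so word 3 is V.
If word 6 were R, no tagging could satisfy rule 3; so word 6 is A.
If word 1 were A, no tagging could satisfy rule 2; so word 1 is C.
If word 5 were D, no tagging could satisfy rule 1; so word 5 is V.
That leaves exactly one tagging: C C V C V A.
Check: rule 1 holds; rule 2 holds; rule 3 holds; rule 4 holds.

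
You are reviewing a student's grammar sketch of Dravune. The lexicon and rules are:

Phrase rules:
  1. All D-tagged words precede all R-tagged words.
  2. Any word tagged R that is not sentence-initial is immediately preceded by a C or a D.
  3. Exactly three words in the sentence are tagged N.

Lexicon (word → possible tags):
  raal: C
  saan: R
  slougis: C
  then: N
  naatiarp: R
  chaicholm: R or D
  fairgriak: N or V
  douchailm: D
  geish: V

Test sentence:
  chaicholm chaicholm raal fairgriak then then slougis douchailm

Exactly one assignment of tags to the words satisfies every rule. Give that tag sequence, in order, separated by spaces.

D D C N N N C D

Candidates per position — 1:chaicholm {R,D}; 2:chaicholm {R,D}; 3:raal {C}; 4:fairgriak {N,V}; 5:then {N}; 6:then {N}; 7:slougis {C}; 8:douchailm {D}.
Position 1: R is ruled out by rule 1; that leaves D.
Position 2: R is ruled out by rule 1; that leaves D.
Position 4: V is ruled out by rule 3; that leaves N.
So the tagging must be: D D C N N N C D.
Rule-by-rule: rule 1 holds; rule 2 holds; rule 3 holds.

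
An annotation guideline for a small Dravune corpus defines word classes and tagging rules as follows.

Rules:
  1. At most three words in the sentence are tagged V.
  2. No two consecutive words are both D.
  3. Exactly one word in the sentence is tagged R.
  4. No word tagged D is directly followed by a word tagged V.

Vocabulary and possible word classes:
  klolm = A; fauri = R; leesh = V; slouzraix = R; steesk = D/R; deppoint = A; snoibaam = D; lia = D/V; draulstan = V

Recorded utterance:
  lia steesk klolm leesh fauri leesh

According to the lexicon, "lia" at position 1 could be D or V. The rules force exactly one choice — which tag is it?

Candidates per position — 1:lia {D,V}; 2:steesk {D,R}; 3:klolm {A}; 4:leesh {V}; 5:fauri {R}; 6:leesh {V}.
Word 2 cannot be R — rule 3 would then fail for every completion. It is D.
Word 1 cannot be D — rule 2 would then fail for every completion. It is V.
That leaves exactly one tagging: V D A V R V.
Verifying each rule — rule 1 ok; rule 2 ok; rule 3 ok; rule 4 ok.

V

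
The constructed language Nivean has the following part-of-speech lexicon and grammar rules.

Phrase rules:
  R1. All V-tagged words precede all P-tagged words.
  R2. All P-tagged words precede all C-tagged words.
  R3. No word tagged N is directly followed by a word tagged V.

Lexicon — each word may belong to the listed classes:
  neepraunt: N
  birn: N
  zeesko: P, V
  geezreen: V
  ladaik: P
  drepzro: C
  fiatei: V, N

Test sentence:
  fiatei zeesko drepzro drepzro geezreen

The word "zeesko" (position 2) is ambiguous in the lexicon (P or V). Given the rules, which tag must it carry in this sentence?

V

Candidates per position — 1:fiatei {V,N}; 2:zeesko {P,V}; 3:drepzro {C}; 4:drepzro {C}; 5:geezreen {V}.
Position 2: P is ruled out by rule 1; that leaves V.
Position 1: N is ruled out by rule 3; that leaves V.
The only consistent sequence is: V V C C V.
Verifying each rule — rule 1 ok; rule 2 ok; rule 3 ok.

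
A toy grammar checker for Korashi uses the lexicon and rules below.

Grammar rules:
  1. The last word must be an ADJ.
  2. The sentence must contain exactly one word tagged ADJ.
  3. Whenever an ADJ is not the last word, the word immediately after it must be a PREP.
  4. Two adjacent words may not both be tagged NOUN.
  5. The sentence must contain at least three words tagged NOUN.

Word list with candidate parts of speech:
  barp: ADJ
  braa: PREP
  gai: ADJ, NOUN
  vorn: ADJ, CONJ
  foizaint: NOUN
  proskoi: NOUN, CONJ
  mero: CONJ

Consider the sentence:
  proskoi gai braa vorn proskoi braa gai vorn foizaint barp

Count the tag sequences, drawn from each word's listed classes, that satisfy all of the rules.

2

Candidates per position — 1:proskoi {NOUN,CONJ}; 2:gai {ADJ,NOUN}; 3:braa {PREP}; 4:vorn {ADJ,CONJ}; 5:proskoi {NOUN,CONJ}; 6:braa {PREP}; 7:gai {ADJ,NOUN}; 8:vorn {ADJ,CONJ}; 9:foizaint {NOUN}; 10:barp {ADJ}.
There are 64 candidate sequences in total.
The sequences that satisfy every rule: CONJ NOUN PREP CONJ NOUN PREP NOUN CONJ NOUN ADJ; CONJ NOUN PREP CONJ CONJ PREP NOUN CONJ NOUN ADJ.
Count = 2.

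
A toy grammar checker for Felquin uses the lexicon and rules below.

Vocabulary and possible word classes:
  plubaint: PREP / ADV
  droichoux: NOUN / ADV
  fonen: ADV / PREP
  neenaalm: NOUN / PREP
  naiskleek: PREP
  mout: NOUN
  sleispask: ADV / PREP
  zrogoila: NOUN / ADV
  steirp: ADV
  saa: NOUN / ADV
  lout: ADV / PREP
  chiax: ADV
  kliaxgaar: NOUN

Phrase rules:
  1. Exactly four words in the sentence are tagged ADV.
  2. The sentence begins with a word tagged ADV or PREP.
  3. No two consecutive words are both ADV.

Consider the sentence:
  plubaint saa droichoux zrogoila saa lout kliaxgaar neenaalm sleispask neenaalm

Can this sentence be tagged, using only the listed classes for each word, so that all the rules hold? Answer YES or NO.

YES

Candidates per position — 1:plubaint {PREP,ADV}; 2:saa {NOUN,ADV}; 3:droichoux {NOUN,ADV}; 4:zrogoila {NOUN,ADV}; 5:saa {NOUN,ADV}; 6:lout {ADV,PREP}; 7:kliaxgaar {NOUN}; 8:neenaalm {NOUN,PREP}; 9:sleispask {ADV,PREP}; 10:neenaalm {NOUN,PREP}.
One satisfying assignment: ADV NOUN NOUN ADV NOUN ADV NOUN PREP ADV PREP.
Verifying each rule — rule 1 ok; rule 2 ok; rule 3 ok.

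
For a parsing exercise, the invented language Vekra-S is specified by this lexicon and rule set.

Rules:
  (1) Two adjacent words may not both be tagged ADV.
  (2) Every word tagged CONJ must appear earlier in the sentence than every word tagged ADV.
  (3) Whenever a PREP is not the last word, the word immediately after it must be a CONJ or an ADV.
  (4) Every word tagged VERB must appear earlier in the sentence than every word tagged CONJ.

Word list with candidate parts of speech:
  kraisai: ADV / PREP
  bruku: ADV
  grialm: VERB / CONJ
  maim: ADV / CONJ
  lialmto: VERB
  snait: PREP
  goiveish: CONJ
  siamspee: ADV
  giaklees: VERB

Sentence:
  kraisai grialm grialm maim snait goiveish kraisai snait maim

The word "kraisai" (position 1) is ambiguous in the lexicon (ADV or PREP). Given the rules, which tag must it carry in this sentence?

Candidates per position — 1:kraisai {ADV,PREP}; 2:grialm {VERB,CONJ}; 3:grialm {VERB,CONJ}; 4:maim {ADV,CONJ}; 5:snait {PREP}; 6:goiveish {CONJ}; 7:kraisai {ADV,PREP}; 8:snait {PREP}; 9:maim {ADV,CONJ}.
At position 1, choosing ADV makes rule 2 impossible to satisfy; hence PREP.
At position 2, choosing VERB makes rule 3 impossible to satisfy; hence CONJ.
At position 3, choosing VERB makes rule 4 impossible to satisfy; hence CONJ.
At position 4, choosing ADV makes rule 2 impossible to satisfy; hence CONJ.
At position 7, choosing PREP makes rule 3 impossible to satisfy; hence ADV.
At position 9, choosing CONJ makes rule 2 impossible to satisfy; hence ADV.
So the tagging must be: PREP CONJ CONJ CONJ PREP CONJ ADV PREP ADV.
Checking: rule 1 satisfied; rule 2 satisfied; rule 3 satisfied; rule 4 satisfied.

PREP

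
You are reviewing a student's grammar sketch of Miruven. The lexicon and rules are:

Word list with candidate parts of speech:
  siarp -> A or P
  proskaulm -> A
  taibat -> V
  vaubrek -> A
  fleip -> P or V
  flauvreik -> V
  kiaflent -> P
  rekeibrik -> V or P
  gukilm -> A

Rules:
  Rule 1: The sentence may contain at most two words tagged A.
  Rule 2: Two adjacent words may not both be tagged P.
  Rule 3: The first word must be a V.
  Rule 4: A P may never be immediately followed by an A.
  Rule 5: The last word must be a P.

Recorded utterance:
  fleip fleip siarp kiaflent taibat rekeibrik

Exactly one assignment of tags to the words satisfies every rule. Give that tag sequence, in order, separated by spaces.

Candidates per position — 1:fleip {P,V}; 2:fleip {P,V}; 3:siarp {A,P}; 4:kiaflent {P}; 5:taibat {V}; 6:rekeibrik {V,P}.
At position 1, choosing P makes rule 3 impossible to satisfy; hence V.
At position 3, choosing P makes rule 2 impossible to satisfy; hence A.
At position 6, choosing V makes rule 5 impossible to satisfy; hence P.
At position 2, choosing P makes rule 4 impossible to satisfy; hence V.
The unique satisfying tagging is: V V A P V P.
Verifying each rule — rule 1 ok; rule 2 ok; rule 3 ok; rule 4 ok; rule 5 ok.

V V A P V P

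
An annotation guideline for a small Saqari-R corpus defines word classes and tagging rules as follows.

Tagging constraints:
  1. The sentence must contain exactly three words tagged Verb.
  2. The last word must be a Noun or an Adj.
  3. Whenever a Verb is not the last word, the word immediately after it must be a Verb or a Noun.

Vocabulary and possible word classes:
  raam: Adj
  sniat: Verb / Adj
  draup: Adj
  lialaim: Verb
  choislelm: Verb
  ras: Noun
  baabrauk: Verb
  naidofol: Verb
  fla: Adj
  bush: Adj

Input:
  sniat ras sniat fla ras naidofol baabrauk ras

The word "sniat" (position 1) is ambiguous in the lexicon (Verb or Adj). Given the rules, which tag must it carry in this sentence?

Verb

Candidates per position — 1:sniat {Verb,Adj}; 2:ras {Noun}; 3:sniat {Verb,Adj}; 4:fla {Adj}; 5:ras {Noun}; 6:naidofol {Verb}; 7:baabrauk {Verb}; 8:ras {Noun}.
At position 3, choosing Verb makes rule 3 impossible to satisfy; hence Adj.
At position 1, choosing Adj makes rule 1 impossible to satisfy; hence Verb.
So the tagging must be: Verb Noun Adj Adj Noun Verb Verb Noun.
Check: rule 1 holds; rule 2 holds; rule 3 holds.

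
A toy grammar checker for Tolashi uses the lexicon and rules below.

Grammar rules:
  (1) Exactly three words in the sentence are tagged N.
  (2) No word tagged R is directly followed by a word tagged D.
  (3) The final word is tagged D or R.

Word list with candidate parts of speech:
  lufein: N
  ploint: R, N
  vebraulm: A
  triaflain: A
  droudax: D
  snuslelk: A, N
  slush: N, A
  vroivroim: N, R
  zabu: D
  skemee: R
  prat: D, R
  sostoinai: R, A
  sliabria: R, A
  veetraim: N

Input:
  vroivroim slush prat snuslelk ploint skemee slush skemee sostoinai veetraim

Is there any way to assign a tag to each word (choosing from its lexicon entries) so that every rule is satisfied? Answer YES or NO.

NO

Candidates per position — 1:vroivroim {N,R}; 2:slush {N,A}; 3:prat {D,R}; 4:snuslelk {A,N}; 5:ploint {R,N}; 6:skemee {R}; 7:slush {N,A}; 8:skemee {R}; 9:sostoinai {R,A}; 10:veetraim {N}.
Rule 3 cannot be satisfied by any choice of tags from the lexicon.
So there is no consistent tagging.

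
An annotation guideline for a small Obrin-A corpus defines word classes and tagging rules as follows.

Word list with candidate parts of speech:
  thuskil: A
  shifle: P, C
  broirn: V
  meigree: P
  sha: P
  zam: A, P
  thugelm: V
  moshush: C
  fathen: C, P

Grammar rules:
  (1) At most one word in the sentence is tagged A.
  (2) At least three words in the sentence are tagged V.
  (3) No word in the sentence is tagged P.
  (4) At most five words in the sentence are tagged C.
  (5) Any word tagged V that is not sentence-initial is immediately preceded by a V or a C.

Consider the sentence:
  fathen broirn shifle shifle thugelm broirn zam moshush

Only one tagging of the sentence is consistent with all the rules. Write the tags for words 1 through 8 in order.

C V C C V V A C

Candidates per position — 1:fathen {C,P}; 2:broirn {V}; 3:shifle {P,C}; 4:shifle {P,C}; 5:thugelm {V}; 6:broirn {V}; 7:zam {A,P}; 8:moshush {C}.
At position 1, choosing P makes rule 3 impossible to satisfy; hence C.
At position 3, choosing P makes rule 3 impossible to satisfy; hence C.
At position 4, choosing P makes rule 3 impossible to satisfy; hence C.
At position 7, choosing P makes rule 3 impossible to satisfy; hence A.
The unique satisfying tagging is: C V C C V V A C.
Check: rule 1 holds; rule 2 holds; rule 3 holds; rule 4 holds; rule 5 holds.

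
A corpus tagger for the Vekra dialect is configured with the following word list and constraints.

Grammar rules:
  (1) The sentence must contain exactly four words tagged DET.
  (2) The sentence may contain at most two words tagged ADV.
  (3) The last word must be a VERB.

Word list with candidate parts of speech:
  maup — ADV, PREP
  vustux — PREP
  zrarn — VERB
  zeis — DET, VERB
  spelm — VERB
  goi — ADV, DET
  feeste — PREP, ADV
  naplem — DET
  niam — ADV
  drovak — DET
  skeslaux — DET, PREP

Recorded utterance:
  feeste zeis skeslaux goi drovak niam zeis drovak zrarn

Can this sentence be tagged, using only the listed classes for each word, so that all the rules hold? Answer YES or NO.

Candidates per position — 1:feeste {PREP,ADV}; 2:zeis {DET,VERB}; 3:skeslaux {DET,PREP}; 4:goi {ADV,DET}; 5:drovak {DET}; 6:niam {ADV}; 7:zeis {DET,VERB}; 8:drovak {DET}; 9:zrarn {VERB}.
One satisfying assignment: ADV VERB PREP DET DET ADV DET DET VERB.
Rule-by-rule: rule 1 ✓; rule 2 ✓; rule 3 ✓.

YES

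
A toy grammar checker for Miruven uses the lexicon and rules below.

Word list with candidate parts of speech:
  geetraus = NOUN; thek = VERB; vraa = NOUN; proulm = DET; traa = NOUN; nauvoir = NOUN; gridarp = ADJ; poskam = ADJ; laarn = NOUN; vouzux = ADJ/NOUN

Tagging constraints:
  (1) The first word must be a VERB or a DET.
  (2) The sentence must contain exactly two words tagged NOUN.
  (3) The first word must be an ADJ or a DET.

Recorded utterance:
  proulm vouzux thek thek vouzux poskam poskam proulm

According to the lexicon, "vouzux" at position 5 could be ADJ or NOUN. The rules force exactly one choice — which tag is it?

NOUN

Candidates per position — 1:proulm {DET}; 2:vouzux {ADJ,NOUN}; 3:thek {VERB}; 4:thek {VERB}; 5:vouzux {ADJ,NOUN}; 6:poskam {ADJ}; 7:poskam {ADJ}; 8:proulm {DET}.
Position 2: ADJ is ruled out by rule 2; that leaves NOUN.
Position 5: ADJ is ruled out by rule 2; that leaves NOUN.
The unique satisfying tagging is: DET NOUN VERB VERB NOUN ADJ ADJ DET.
Checking: rule 1 holds; rule 2 holds; rule 3 holds.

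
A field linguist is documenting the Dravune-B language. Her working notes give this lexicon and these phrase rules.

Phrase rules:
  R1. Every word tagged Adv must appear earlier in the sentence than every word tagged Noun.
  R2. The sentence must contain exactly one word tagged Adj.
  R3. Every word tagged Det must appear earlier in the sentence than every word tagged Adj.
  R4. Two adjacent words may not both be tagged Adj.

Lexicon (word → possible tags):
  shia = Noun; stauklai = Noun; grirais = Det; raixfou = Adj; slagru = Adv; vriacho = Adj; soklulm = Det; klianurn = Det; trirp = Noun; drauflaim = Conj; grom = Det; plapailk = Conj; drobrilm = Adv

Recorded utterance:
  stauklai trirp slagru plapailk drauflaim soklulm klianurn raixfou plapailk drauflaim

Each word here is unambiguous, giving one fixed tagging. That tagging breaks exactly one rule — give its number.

1

Fixed tagging: Noun Noun Adv Conj Conj Det Det Adj Conj Conj.
Checking each rule: R1 violated, R2 holds, R3 holds, R4 holds.
Only rule 1 fails.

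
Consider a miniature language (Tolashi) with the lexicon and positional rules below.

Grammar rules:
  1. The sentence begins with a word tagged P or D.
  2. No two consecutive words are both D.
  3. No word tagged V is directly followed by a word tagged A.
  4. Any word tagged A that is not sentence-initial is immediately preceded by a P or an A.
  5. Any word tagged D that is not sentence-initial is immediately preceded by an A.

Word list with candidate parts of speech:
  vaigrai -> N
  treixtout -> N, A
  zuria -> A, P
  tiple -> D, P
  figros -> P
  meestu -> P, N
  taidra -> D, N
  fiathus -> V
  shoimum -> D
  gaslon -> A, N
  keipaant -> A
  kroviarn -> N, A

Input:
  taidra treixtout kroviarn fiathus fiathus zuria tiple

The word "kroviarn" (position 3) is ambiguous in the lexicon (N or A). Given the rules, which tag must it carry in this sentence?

Candidates per position — 1:taidra {D,N}; 2:treixtout {N,A}; 3:kroviarn {N,A}; 4:fiathus {V}; 5:fiathus {V}; 6:zuria {A,P}; 7:tiple {D,P}.
If word 1 were N, no tagging could satisfy rule 1; so word 1 is D.
If word 2 were A, no tagging could satisfy rule 4; so word 2 is N.
If word 3 were A, no tagging could satisfy rule 4; so word 3 is N.
If word 6 were A, no tagging could satisfy rule 3; so word 6 is P.
If word 7 were D, no tagging could satisfy rule 5; so word 7 is P.
The only consistent sequence is: D N N V V P P.
Verifying each rule — rule 1 ok; rule 2 ok; rule 3 ok; rule 4 ok; rule 5 ok.

N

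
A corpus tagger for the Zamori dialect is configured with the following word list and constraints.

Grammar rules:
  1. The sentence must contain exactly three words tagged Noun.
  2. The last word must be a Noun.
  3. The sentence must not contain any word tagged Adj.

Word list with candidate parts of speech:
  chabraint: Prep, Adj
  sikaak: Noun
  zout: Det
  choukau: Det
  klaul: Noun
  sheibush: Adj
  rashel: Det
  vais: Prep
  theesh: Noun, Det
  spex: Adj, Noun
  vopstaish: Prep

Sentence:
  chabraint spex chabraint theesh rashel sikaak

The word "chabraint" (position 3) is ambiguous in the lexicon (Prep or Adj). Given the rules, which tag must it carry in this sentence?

Candidates per position — 1:chabraint {Prep,Adj}; 2:spex {Adj,Noun}; 3:chabraint {Prep,Adj}; 4:theesh {Noun,Det}; 5:rashel {Det}; 6:sikaak {Noun}.
Position 1: tagging it Adj would leave rule 3 unsatisfiable, so it must be Prep.
Position 2: tagging it Adj would leave rule 1 unsatisfiable, so it must be Noun.
Position 3: tagging it Adj would leave rule 3 unsatisfiable, so it must be Prep.
Position 4: tagging it Det would leave rule 1 unsatisfiable, so it must be Noun.
That leaves exactly one tagging: Prep Noun Prep Noun Det Noun.
Verifying each rule — rule 1 ✓; rule 2 ✓; rule 3 ✓.

Prep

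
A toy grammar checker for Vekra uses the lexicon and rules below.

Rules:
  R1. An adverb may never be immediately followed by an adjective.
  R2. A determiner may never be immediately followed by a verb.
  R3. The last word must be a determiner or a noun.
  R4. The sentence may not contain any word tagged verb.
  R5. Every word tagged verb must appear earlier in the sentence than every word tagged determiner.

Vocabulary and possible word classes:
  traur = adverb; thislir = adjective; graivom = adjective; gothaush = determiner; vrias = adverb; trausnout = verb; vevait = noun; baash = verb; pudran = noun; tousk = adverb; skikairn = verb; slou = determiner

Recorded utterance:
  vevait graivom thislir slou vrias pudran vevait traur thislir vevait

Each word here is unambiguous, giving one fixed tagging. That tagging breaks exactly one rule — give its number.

1

Fixed tagging: noun adjective adjective determiner adverb noun noun adverb adjective noun.
Applying the rules: R1 ✗, R2 ✓, R3 ✓, R4 ✓, R5 ✓.
Only rule 1 fails.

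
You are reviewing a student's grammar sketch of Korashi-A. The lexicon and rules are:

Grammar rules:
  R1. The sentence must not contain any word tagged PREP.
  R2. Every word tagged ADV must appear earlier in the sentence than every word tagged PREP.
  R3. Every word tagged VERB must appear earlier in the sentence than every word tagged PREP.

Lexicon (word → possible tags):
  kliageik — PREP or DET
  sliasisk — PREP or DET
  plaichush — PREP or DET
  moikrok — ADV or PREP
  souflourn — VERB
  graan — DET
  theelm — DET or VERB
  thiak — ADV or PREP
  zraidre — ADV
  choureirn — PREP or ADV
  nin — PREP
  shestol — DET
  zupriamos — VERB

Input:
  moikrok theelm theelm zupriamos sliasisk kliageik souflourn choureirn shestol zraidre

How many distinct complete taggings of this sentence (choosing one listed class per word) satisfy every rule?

4

Candidates per position — 1:moikrok {ADV,PREP}; 2:theelm {DET,VERB}; 3:theelm {DET,VERB}; 4:zupriamos {VERB}; 5:sliasisk {PREP,DET}; 6:kliageik {PREP,DET}; 7:souflourn {VERB}; 8:choureirn {PREP,ADV}; 9:shestol {DET}; 10:zraidre {ADV}.
There are 64 candidate sequences in total.
The sequences that satisfy every rule: ADV DET DET VERB DET DET VERB ADV DET ADV; ADV DET VERB VERB DET DET VERB ADV DET ADV; ADV VERB DET VERB DET DET VERB ADV DET ADV; ADV VERB VERB VERB DET DET VERB ADV DET ADV.
Count = 4.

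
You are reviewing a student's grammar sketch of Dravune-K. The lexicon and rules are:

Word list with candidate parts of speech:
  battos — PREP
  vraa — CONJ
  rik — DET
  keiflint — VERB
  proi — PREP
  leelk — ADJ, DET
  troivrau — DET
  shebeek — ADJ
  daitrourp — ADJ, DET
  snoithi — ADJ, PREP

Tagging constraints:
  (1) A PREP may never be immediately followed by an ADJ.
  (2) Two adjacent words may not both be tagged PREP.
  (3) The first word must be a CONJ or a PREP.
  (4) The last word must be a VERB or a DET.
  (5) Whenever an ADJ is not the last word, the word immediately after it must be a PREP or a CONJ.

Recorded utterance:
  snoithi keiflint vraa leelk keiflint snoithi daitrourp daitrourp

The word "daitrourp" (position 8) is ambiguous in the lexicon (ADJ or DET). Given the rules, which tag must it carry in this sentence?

Candidates per position — 1:snoithi {ADJ,PREP}; 2:keiflint {VERB}; 3:vraa {CONJ}; 4:leelk {ADJ,DET}; 5:keiflint {VERB}; 6:snoithi {ADJ,PREP}; 7:daitrourp {ADJ,DET}; 8:daitrourp {ADJ,DET}.
Position 1: tagging it ADJ would leave rule 3 unsatisfiable, so it must be PREP.
Position 4: tagging it ADJ would leave rule 5 unsatisfiable, so it must be DET.
Position 6: tagging it ADJ would leave rule 5 unsatisfiable, so it must be PREP.
Position 7: tagging it ADJ would leave rule 1 unsatisfiable, so it must be DET.
Position 8: tagging it ADJ would leave rule 4 unsatisfiable, so it must be DET.
The unique satisfying tagging is: PREP VERB CONJ DET VERB PREP DET DET.
Verifying each rule — rule 1 satisfied; rule 2 satisfied; rule 3 satisfied; rule 4 satisfied; rule 5 satisfied.

DET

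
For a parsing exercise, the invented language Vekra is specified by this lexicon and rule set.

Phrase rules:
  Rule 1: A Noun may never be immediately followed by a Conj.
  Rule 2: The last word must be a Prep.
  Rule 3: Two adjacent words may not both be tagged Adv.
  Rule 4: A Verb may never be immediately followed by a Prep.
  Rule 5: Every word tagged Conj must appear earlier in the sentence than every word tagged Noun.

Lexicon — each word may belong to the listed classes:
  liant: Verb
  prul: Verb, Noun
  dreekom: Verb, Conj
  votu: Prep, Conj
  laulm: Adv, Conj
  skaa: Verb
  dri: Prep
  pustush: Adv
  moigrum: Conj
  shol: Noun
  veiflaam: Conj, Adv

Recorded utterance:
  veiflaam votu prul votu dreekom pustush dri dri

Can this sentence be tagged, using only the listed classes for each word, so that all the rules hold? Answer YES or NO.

YES

Candidates per position — 1:veiflaam {Conj,Adv}; 2:votu {Prep,Conj}; 3:prul {Verb,Noun}; 4:votu {Prep,Conj}; 5:dreekom {Verb,Conj}; 6:pustush {Adv}; 7:dri {Prep}; 8:dri {Prep}.
One satisfying assignment: Conj Conj Verb Conj Conj Adv Prep Prep.
Verifying each rule — rule 1 ok; rule 2 ok; rule 3 ok; rule 4 ok; rule 5 ok.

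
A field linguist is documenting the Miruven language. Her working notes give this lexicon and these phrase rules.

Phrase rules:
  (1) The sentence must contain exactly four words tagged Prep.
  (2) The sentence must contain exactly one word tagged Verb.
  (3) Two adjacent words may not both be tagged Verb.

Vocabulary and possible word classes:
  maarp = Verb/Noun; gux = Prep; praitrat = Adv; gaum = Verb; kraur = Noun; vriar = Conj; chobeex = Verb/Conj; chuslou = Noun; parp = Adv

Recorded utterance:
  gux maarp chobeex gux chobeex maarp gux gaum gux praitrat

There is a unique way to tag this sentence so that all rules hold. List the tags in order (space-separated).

Candidates per position — 1:gux {Prep}; 2:maarp {Verb,Noun}; 3:chobeex {Verb,Conj}; 4:gux {Prep}; 5:chobeex {Verb,Conj}; 6:maarp {Verb,Noun}; 7:gux {Prep}; 8:gaum {Verb}; 9:gux {Prep}; 10:praitrat {Adv}.
Position 2: tagging it Verb would leave rule 2 unsatisfiable, so it must be Noun.
Position 3: tagging it Verb would leave rule 2 unsatisfiable, so it must be Conj.
Position 5: tagging it Verb would leave rule 2 unsatisfiable, so it must be Conj.
Position 6: tagging it Verb would leave rule 2 unsatisfiable, so it must be Noun.
The only consistent sequence is: Prep Noun Conj Prep Conj Noun Prep Verb Prep Adv.
Verifying each rule — rule 1 ✓; rule 2 ✓; rule 3 ✓.

Prep Noun Conj Prep Conj Noun Prep Verb Prep Adv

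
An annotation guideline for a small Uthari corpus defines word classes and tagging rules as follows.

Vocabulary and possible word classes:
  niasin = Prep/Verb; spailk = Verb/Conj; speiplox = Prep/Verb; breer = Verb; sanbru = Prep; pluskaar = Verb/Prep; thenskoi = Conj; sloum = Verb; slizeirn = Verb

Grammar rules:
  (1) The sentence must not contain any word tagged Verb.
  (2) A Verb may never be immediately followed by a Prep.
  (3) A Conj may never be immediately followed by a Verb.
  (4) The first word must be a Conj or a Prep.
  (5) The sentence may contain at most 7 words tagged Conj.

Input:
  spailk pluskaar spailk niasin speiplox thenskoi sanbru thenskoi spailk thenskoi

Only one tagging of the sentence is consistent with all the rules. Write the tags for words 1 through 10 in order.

Candidates per position — 1:spailk {Verb,Conj}; 2:pluskaar {Verb,Prep}; 3:spailk {Verb,Conj}; 4:niasin {Prep,Verb}; 5:speiplox {Prep,Verb}; 6:thenskoi {Conj}; 7:sanbru {Prep}; 8:thenskoi {Conj}; 9:spailk {Verb,Conj}; 10:thenskoi {Conj}.
Position 1: tagging it Verb would leave rule 1 unsatisfiable, so it must be Conj.
Position 2: tagging it Verb would leave rule 1 unsatisfiable, so it must be Prep.
Position 3: tagging it Verb would leave rule 1 unsatisfiable, so it must be Conj.
Position 4: tagging it Verb would leave rule 1 unsatisfiable, so it must be Prep.
Position 5: tagging it Verb would leave rule 1 unsatisfiable, so it must be Prep.
Position 9: tagging it Verb would leave rule 1 unsatisfiable, so it must be Conj.
The unique satisfying tagging is: Conj Prep Conj Prep Prep Conj Prep Conj Conj Conj.
Verifying each rule — rule 1 satisfied; rule 2 satisfied; rule 3 satisfied; rule 4 satisfied; rule 5 satisfied.

Conj Prep Conj Prep Prep Conj Prep Conj Conj Conj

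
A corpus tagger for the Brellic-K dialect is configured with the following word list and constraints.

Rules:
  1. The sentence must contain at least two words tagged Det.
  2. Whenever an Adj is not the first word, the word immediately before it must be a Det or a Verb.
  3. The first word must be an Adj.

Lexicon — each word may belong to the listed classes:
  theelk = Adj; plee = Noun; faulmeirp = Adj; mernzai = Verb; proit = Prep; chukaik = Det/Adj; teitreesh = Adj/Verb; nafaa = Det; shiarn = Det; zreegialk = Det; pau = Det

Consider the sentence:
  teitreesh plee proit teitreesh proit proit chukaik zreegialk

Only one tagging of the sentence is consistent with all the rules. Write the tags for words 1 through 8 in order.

Candidates per position — 1:teitreesh {Adj,Verb}; 2:plee {Noun}; 3:proit {Prep}; 4:teitreesh {Adj,Verb}; 5:proit {Prep}; 6:proit {Prep}; 7:chukaik {Det,Adj}; 8:zreegialk {Det}.
At position 1, choosing Verb makes rule 3 impossible to satisfy; hence Adj.
At position 4, choosing Adj makes rule 2 impossible to satisfy; hence Verb.
At position 7, choosing Adj makes rule 1 impossible to satisfy; hence Det.
That leaves exactly one tagging: Adj Noun Prep Verb Prep Prep Det Det.
Check: rule 1 ok; rule 2 ok; rule 3 ok.

Adj Noun Prep Verb Prep Prep Det Det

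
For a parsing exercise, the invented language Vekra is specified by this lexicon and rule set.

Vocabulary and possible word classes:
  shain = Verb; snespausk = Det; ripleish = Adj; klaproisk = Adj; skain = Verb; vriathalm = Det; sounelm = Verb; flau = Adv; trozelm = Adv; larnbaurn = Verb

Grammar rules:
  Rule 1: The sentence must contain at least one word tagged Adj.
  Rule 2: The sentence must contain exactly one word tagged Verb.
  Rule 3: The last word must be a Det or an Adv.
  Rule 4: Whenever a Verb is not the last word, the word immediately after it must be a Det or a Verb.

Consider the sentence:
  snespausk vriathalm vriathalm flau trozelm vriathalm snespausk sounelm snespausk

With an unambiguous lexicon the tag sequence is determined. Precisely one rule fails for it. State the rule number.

1

Fixed tagging: Det Det Det Adv Adv Det Det Verb Det.
Checking each rule: R1 ✗, R2 ✓, R3 ✓, R4 ✓.
Only rule 1 fails.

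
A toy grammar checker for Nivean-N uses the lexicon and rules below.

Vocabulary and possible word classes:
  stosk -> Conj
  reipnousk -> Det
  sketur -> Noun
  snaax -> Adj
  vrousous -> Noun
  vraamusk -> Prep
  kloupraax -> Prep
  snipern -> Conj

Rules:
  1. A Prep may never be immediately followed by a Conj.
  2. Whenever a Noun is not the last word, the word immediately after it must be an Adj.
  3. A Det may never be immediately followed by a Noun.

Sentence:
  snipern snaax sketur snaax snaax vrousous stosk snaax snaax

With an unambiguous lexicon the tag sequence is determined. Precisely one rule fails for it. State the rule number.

Fixed tagging: Conj Adj Noun Adj Adj Noun Conj Adj Adj.
Rule check: R1 ok, R2 fails, R3 ok.
Only rule 2 fails.

2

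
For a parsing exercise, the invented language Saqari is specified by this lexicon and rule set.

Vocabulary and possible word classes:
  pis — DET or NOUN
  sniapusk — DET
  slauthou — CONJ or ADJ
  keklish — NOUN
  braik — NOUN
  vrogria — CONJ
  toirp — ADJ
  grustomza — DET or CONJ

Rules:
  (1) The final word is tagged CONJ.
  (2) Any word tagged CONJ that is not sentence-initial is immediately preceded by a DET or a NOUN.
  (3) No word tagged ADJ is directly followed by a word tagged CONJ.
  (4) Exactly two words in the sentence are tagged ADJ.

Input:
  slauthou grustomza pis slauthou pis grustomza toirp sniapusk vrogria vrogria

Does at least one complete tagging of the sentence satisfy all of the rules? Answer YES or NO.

NO

Candidates per position — 1:slauthou {CONJ,ADJ}; 2:grustomza {DET,CONJ}; 3:pis {DET,NOUN}; 4:slauthou {CONJ,ADJ}; 5:pis {DET,NOUN}; 6:grustomza {DET,CONJ}; 7:toirp {ADJ}; 8:sniapusk {DET}; 9:vrogria {CONJ}; 10:vrogria {CONJ}.
Rule 2 cannot be satisfied by any choice of tags from the lexicon.
So there is no consistent tagging.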